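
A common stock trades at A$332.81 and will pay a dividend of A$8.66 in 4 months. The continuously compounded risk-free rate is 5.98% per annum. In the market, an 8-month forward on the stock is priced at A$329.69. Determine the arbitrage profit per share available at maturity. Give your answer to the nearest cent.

A$7.82 per share

PV(dividends) I = 8.66·e^(−0.0598·4/12) = 8.4891
Fair forward F* = (S − I)·e^(rT) = (332.81 − 8.4891)·e^0.039867 = 324.3209 × 1.040672 = 337.5117
Market A$329.69 < fair 337.5117: forward underpriced → reverse cash-and-carry (short the stock, invest proceeds at r, pay the dividends, go long the forward).
Profit at T = |F_mkt − F*| = |329.69 − 337.5117| = A$7.82 per share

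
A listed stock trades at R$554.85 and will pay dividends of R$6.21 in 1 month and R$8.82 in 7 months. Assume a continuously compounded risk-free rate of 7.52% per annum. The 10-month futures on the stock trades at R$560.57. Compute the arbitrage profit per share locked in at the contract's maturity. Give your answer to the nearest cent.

PV(dividends) I = 6.21·e^(−0.0752·1/12) + 8.82·e^(−0.0752·7/12) = 14.6127
Fair futures F* = (S − I)·e^(rT) = (554.85 − 14.6127)·e^0.062667 = 540.2373 × 1.064672 = 575.1755
Market R$560.57 < fair 575.1755: forward underpriced → reverse cash-and-carry (short the stock, invest proceeds at r, pay the dividends, go long the forward).
Profit at T = |F_mkt − F*| = |560.57 − 575.1755| = R$14.61 per share

R$14.61 per share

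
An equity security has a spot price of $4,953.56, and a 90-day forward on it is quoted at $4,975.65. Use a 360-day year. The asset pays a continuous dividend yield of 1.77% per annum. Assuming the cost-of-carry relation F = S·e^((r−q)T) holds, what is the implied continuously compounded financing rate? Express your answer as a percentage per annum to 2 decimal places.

From F = S·e^((r−q)T): (r − q) = ln(F/S)/T
ln(4975.65/4953.56) = ln(1.004459) = 0.004449
(r − q) = 0.004449 / (90/360) = 0.017796
r = ln(F/S)/T + q = 0.017796 + 0.0177 = 0.035496
r = 3.55%

3.55%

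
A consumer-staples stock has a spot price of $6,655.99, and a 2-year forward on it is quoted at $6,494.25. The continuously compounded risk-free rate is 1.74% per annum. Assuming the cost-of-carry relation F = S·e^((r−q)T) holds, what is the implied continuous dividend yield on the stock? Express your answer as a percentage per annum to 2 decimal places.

From F = S·e^((r−q)T): (r − q) = ln(F/S)/T
ln(6494.25/6655.99) = ln(0.975700) = -0.024600
(r − q) = -0.024600 / (2) = -0.012300
q = r − ln(F/S)/T = 0.0174 + 0.012300 = 0.029700
q = 2.97%

2.97%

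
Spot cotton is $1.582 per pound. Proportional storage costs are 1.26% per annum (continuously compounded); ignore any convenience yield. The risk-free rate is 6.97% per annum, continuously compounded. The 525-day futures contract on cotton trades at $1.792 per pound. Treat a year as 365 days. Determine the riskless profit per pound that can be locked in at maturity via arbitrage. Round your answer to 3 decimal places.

Fair futures: F* = S·e^(carry·T), with carry = (r + u) = 0.0697 + 0.0126 = 0.0823
F* = 1.582 · e^(0.0823 × 525/365) = 1.582 · e^0.118377 = 1.582 × 1.125668 = $1.7808
Market $1.792 > fair $1.7808: forward overpriced → cash-and-carry (buy spot, short the forward).
At maturity, profit = |F_mkt − F*| = |1.792 − 1.7808| = $0.011 per pound

$0.011 per pound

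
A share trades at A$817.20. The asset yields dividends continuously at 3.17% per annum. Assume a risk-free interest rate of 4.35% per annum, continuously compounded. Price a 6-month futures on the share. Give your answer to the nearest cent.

A$822.04

F = S·e^((r − q)T) = 817.20 · e^((0.0435 − 0.0317) × 6/12)
= 817.20 · e^0.005900 = 817.20 × 1.005917
F = A$822.04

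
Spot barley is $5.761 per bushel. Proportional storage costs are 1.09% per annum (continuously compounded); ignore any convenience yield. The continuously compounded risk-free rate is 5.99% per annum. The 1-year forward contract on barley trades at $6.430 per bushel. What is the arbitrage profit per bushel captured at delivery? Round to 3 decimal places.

Fair forward: F* = S·e^(carry·T), with carry = (r + u) = 0.0599 + 0.0109 = 0.0708
F* = 5.761 · e^(0.0708 × 1) = 5.761 · e^0.070800 = 5.761 × 1.073367 = $6.1837
Market $6.430 > fair $6.1837: forward overpriced → cash-and-carry (buy spot, short the forward).
At maturity, profit = |F_mkt − F*| = |6.430 − 6.1837| = $0.246 per bushel

$0.246 per bushel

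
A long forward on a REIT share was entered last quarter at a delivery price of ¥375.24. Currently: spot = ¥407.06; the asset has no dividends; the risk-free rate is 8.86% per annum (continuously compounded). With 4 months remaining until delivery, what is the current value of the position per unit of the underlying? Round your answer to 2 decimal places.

¥42.74

Current fair forward for the remaining 4 months: F = S·e^(r·T), r = 0.0886
F = 407.06 · e^(0.0886 × 4/12) = 407.06 × 1.029974 = 419.2612
Value of long forward = (F − K)·e^(−rT) = (419.2612 − 375.24) · e^(−0.0886·4/12)
= 44.0212 × 0.970899 = 42.74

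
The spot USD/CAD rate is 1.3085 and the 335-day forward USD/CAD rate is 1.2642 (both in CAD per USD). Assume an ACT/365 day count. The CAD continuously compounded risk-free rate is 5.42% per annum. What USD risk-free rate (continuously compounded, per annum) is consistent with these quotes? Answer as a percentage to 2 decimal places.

9.17%

F = S·e^((r_CAD − r_USD)T) ⇒ r_USD = r_CAD − ln(F/S)/T
ln(1.2642/1.3085) = -0.034442; /(335/365) = -0.037526
r_USD = 0.0542 + 0.037526 = 0.091726
r_USD = 9.17%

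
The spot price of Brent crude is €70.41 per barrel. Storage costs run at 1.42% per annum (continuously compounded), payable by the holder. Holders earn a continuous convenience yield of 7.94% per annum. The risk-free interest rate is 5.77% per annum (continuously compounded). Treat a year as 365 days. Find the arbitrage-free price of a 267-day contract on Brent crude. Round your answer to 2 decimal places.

€70.02 per barrel

Net carry = r + u − y = 0.0577 + 0.0142 − 0.0794 = -0.0075
F = S·e^((r+u−y)T) = 70.41 · e^(-0.0075 × 267/365) = 70.41 · e^-0.005486
= 70.41 × 0.994529 = €70.02 per barrel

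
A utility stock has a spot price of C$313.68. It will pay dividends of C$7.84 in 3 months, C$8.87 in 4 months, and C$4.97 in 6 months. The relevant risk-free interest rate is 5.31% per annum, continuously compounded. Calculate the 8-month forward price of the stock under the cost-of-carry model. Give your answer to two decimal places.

C$302.93

PV(dividends) I = 7.84·e^(−0.0531·3/12) + 8.87·e^(−0.0531·4/12) + 4.97·e^(−0.0531·6/12)
I = 7.7366 + 8.7144 + 4.8398 = 21.2908
F = (S − I)·e^(rT) = (313.68 − 21.2908) · e^(0.0531·8/12)
= 292.3892 · e^0.035400 = 292.3892 × 1.036034 = C$302.93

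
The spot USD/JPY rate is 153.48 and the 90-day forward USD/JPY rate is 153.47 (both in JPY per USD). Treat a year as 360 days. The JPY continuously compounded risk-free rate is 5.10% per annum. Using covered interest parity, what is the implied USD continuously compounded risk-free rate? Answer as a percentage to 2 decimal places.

F = S·e^((r_JPY − r_USD)T) ⇒ r_USD = r_JPY − ln(F/S)/T
ln(153.47/153.48) = -0.000065; /(90/360) = -0.000260
r_USD = 0.0510 + 0.000260 = 0.051260
r_USD = 5.13%

5.13%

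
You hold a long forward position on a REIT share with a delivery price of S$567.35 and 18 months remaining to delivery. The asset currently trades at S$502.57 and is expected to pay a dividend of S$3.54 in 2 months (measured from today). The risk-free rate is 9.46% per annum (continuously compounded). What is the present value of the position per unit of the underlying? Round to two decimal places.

PV(remaining dividends) I = 3.54·e^(−0.0946·2/12) = 3.4846
Current forward F = (S − I)·e^(rT) = (502.57 − 3.4846)·e^(0.0946·18/12) = 499.0854 × 1.152461 = 575.1765
Value (long) = (F − K)·e^(−rT) = (575.1765 − 567.35) × 0.867708 = 6.7911
Value = S$6.79

S$6.79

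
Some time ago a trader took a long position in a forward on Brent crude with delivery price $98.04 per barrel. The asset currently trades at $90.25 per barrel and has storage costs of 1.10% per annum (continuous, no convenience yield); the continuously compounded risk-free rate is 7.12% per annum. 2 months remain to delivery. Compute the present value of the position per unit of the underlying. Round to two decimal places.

-$6.47 per barrel

Current fair forward for the remaining 2 months: F = S·e^((r + u)·T), (r + u) = 0.0712 + 0.0110 = 0.0822
F = 90.25 · e^(0.0822 × 2/12) = 90.25 × 1.013794 = 91.4949
Value of long forward = (F − K)·e^(−rT) = (91.4949 − 98.04) · e^(−0.0712·2/12)
= -6.5451 × 0.988203 = -6.47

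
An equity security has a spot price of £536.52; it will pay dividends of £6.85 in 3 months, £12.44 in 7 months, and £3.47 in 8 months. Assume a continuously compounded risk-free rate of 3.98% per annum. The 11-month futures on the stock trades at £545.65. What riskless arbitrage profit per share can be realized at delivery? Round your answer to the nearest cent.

£12.34 per share

PV(dividends) I = 6.85·e^(−0.0398·3/12) + 12.44·e^(−0.0398·7/12) + 3.47·e^(−0.0398·8/12) = 22.3158
Fair futures F* = (S − I)·e^(rT) = (536.52 − 22.3158)·e^0.036483 = 514.2042 × 1.037157 = 533.3105
Market £545.65 > fair 533.3105: forward overpriced → cash-and-carry (borrow at r, buy the stock and collect the dividends, short the forward).
Profit at T = |F_mkt − F*| = |545.65 − 533.3105| = £12.34 per share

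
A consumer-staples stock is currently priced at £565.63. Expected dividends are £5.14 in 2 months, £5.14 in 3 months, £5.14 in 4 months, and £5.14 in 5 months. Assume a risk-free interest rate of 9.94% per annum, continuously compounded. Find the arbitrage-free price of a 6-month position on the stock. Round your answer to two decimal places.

PV(dividends) I = 5.14·e^(−0.0994·2/12) + 5.14·e^(−0.0994·3/12) + 5.14·e^(−0.0994·4/12) + 5.14·e^(−0.0994·5/12)
I = 5.0555 + 5.0138 + 4.9725 + 4.9315 = 19.9733
F = (S − I)·e^(rT) = (565.63 − 19.9733) · e^(0.0994·6/12)
= 545.6567 · e^0.049700 = 545.6567 × 1.050956 = £573.46

£573.46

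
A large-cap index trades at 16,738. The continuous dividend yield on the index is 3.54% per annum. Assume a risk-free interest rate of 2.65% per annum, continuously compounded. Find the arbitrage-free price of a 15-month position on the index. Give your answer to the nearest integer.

16,553

F = S·e^((r − q)T) = 16738 · e^((0.0265 − 0.0354) × 15/12)
= 16738 · e^-0.011125 = 16738 × 0.988937
F = 16,553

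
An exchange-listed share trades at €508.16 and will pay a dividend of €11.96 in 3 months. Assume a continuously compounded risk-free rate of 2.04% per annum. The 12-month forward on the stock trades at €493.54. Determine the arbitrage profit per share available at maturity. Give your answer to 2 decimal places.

PV(dividends) I = 11.96·e^(−0.0204·3/12) = 11.8992
Fair forward F* = (S − I)·e^(rT) = (508.16 − 11.8992)·e^0.020400 = 496.2608 × 1.020610 = 506.4887
Market €493.54 < fair 506.4887: forward underpriced → reverse cash-and-carry (short the stock, invest proceeds at r, pay the dividends, go long the forward).
Profit at T = |F_mkt − F*| = |493.54 − 506.4887| = €12.95 per share

€12.95 per share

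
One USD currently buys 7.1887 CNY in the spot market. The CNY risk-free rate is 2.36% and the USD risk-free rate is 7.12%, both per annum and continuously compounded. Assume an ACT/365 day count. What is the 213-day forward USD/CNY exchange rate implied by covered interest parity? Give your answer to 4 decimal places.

6.9918

F = S·e^((r_CNY − r_USD)T) = 7.1887 · e^((0.0236 − 0.0712) × 213/365)
= 7.1887 · e^-0.027778 = 7.1887 × 0.972604
F = 6.9918 CNY per USD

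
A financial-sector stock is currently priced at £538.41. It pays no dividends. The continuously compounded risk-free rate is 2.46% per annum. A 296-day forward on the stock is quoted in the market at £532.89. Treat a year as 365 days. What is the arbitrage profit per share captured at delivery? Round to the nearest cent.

£16.37 per share

Fair forward: F* = S·e^(carry·T), with carry = r = 0.0246
F* = 538.41 · e^(0.0246 × 296/365) = 538.41 · e^0.019950 = 538.41 × 1.020150 = £549.2590
Market £532.89 < fair £549.2590: forward underpriced → reverse cash-and-carry (short spot, go long the forward).
At maturity, profit = |F_mkt − F*| = |532.89 − 549.2590| = £16.37 per share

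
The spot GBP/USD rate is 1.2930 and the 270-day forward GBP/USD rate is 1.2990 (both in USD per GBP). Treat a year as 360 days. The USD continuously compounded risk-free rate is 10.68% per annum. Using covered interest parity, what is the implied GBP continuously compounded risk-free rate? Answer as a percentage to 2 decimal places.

10.06%

F = S·e^((r_USD − r_GBP)T) ⇒ r_GBP = r_USD − ln(F/S)/T
ln(1.2990/1.2930) = 0.004630; /(270/360) = 0.006173
r_GBP = 0.1068 − 0.006173 = 0.100627
r_GBP = 10.06%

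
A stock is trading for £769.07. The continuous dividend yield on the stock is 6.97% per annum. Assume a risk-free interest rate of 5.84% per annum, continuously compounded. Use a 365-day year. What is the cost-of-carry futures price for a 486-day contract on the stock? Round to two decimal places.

£757.59

F = S·e^((r − q)T) = 769.07 · e^((0.0584 − 0.0697) × 486/365)
= 769.07 · e^-0.015046 = 769.07 × 0.985067
F = £757.59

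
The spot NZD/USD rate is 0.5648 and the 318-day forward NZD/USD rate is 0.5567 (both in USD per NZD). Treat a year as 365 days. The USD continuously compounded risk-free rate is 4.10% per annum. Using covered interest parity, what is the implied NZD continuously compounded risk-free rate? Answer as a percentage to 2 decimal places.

F = S·e^((r_USD − r_NZD)T) ⇒ r_NZD = r_USD − ln(F/S)/T
ln(0.5567/0.5648) = -0.014445; /(318/365) = -0.016580
r_NZD = 0.0410 + 0.016580 = 0.057580
r_NZD = 5.76%

5.76%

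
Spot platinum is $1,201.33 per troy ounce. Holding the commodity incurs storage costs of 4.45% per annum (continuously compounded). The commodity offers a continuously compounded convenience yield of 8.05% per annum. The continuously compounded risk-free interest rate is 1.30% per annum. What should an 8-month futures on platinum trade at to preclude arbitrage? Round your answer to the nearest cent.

$1,183.05 per troy ounce

Net carry = r + u − y = 0.0130 + 0.0445 − 0.0805 = -0.0230
F = S·e^((r+u−y)T) = 1201.33 · e^(-0.0230 × 8/12) = 1201.33 · e^-0.01533333
= 1201.33 × 0.98478363 = $1,183.05 per troy ounce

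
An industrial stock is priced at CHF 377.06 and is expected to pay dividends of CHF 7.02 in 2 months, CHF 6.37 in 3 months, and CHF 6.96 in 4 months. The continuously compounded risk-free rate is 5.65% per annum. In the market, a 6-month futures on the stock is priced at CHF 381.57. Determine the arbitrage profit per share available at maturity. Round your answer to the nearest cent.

PV(dividends) I = 7.02·e^(−0.0565·2/12) + 6.37·e^(−0.0565·3/12) + 6.96·e^(−0.0565·4/12) = 20.0650
Fair futures F* = (S − I)·e^(rT) = (377.06 − 20.0650)·e^0.028250 = 356.9950 × 1.028653 = 367.2240
Market CHF 381.57 > fair 367.2240: forward overpriced → cash-and-carry (borrow at r, buy the stock and collect the dividends, short the forward).
Profit at T = |F_mkt − F*| = |381.57 − 367.2240| = CHF 14.35 per share

CHF 14.35 per share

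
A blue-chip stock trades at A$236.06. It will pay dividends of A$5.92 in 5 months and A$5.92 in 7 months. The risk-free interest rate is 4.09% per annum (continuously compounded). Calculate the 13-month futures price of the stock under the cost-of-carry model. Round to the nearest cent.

PV(dividends) I = 5.92·e^(−0.0409·5/12) + 5.92·e^(−0.0409·7/12)
I = 5.8200 + 5.7804 = 11.6004
F = (S − I)·e^(rT) = (236.06 − 11.6004) · e^(0.0409·13/12)
= 224.4596 · e^0.044308 = 224.4596 × 1.045304 = A$234.63

A$234.63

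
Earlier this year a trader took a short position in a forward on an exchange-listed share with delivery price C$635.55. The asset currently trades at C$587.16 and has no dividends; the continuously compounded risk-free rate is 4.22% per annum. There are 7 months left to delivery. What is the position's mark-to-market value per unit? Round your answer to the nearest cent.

Current fair forward for the remaining 7 months: F = S·e^(r·T), r = 0.0422
F = 587.16 · e^(0.0422 × 7/12) = 587.16 × 1.024922 = 601.7932
Value of long forward = (F − K)·e^(−rT) = (601.7932 − 635.55) · e^(−0.0422·7/12)
= -33.7568 × 0.975684 = -32.94
Short position value = −(long value) = C$32.94

C$32.94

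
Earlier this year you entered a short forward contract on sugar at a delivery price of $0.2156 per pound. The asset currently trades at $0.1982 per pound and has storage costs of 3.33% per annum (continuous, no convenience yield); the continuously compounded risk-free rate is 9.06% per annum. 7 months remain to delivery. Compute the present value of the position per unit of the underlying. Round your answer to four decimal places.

Current fair forward for the remaining 7 months: F = S·e^((r + u)·T), (r + u) = 0.0906 + 0.0333 = 0.1239
F = 0.1982 · e^(0.1239 × 7/12) = 0.1982 × 1.074951 = 0.2131
Value of long forward = (F − K)·e^(−rT) = (0.2131 − 0.2156) · e^(−0.0906·7/12)
= -0.0025 × 0.948522 = -0.0024
Short position value = −(long value) = $0.0024

$0.0024 per pound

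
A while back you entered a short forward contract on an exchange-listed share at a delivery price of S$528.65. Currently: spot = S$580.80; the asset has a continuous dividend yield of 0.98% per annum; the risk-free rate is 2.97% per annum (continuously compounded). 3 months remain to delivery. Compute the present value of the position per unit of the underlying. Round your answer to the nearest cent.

Current fair forward for the remaining 3 months: F = S·e^((r − q)·T), (r − q) = 0.0297 − 0.0098 = 0.0199
F = 580.80 · e^(0.0199 × 3/12) = 580.80 × 1.004987 = 583.6964
Value of long forward = (F − K)·e^(−rT) = (583.6964 − 528.65) · e^(−0.0297·3/12)
= 55.0464 × 0.992602 = 54.64
Short position value = −(long value) = -S$54.64

-S$54.64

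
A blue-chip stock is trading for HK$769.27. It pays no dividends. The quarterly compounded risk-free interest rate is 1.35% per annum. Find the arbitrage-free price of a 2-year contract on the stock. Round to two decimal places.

F = S · (1+r/4)^(4T)
= 769.27 × 1.027321
F = HK$790.29

HK$790.29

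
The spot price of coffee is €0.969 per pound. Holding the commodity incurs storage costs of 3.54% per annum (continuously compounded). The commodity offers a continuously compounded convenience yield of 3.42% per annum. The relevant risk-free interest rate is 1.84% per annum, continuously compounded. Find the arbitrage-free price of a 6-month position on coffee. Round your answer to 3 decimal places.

€0.979 per pound

Net carry = r + u − y = 0.0184 + 0.0354 − 0.0342 = 0.0196
F = S·e^((r+u−y)T) = 0.969 · e^(0.0196 × 6/12) = 0.969 · e^0.009800
= 0.969 × 1.009848 = €0.979 per pound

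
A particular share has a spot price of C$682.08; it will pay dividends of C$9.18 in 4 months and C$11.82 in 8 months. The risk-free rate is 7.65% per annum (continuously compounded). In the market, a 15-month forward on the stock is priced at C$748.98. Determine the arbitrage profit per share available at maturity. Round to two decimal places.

PV(dividends) I = 9.18·e^(−0.0765·4/12) + 11.82·e^(−0.0765·8/12) = 20.1812
Fair forward F* = (S − I)·e^(rT) = (682.08 − 20.1812)·e^0.095625 = 661.8988 × 1.100346 = 728.3177
Market C$748.98 > fair 728.3177: forward overpriced → cash-and-carry (borrow at r, buy the stock and collect the dividends, short the forward).
Profit at T = |F_mkt − F*| = |748.98 − 728.3177| = C$20.66 per share

C$20.66 per share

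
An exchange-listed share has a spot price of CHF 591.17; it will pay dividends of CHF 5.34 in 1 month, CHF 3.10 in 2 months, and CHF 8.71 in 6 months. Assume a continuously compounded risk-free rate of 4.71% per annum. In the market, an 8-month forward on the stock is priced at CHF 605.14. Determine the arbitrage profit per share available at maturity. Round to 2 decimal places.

CHF 12.55 per share

PV(dividends) I = 5.34·e^(−0.0471·1/12) + 3.10·e^(−0.0471·2/12) + 8.71·e^(−0.0471·6/12) = 16.9021
Fair forward F* = (S − I)·e^(rT) = (591.17 − 16.9021)·e^0.031400 = 574.2679 × 1.031898 = 592.5859
Market CHF 605.14 > fair 592.5859: forward overpriced → cash-and-carry (borrow at r, buy the stock and collect the dividends, short the forward).
Profit at T = |F_mkt − F*| = |605.14 − 592.5859| = CHF 12.55 per share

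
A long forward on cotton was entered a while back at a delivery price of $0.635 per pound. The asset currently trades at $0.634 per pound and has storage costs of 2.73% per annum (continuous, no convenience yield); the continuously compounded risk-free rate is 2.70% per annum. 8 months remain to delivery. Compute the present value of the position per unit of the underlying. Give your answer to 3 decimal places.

Current fair forward for the remaining 8 months: F = S·e^((r + u)·T), (r + u) = 0.0270 + 0.0273 = 0.0543
F = 0.634 · e^(0.0543 × 8/12) = 0.634 × 1.036863 = 0.6574
Value of long forward = (F − K)·e^(−rT) = (0.6574 − 0.635) · e^(−0.0270·8/12)
= 0.0224 × 0.982161 = 0.022

$0.022 per pound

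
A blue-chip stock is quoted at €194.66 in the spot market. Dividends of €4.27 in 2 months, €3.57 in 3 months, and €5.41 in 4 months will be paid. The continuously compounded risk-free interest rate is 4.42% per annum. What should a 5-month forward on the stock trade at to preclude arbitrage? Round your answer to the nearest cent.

PV(dividends) I = 4.27·e^(−0.0442·2/12) + 3.57·e^(−0.0442·3/12) + 5.41·e^(−0.0442·4/12)
I = 4.2387 + 3.5308 + 5.3309 = 13.1004
F = (S − I)·e^(rT) = (194.66 − 13.1004) · e^(0.0442·5/12)
= 181.5596 · e^0.018417 = 181.5596 × 1.018588 = €184.93

€184.93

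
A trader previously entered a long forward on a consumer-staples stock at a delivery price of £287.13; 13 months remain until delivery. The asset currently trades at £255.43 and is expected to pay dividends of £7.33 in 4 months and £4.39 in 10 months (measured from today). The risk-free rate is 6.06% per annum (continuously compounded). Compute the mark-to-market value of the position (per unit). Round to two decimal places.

PV(remaining dividends) I = 7.33·e^(−0.0606·4/12) + 4.39·e^(−0.0606·10/12) = 11.3572
Current forward F = (S − I)·e^(rT) = (255.43 − 11.3572)·e^(0.0606·13/12) = 244.0728 × 1.067853 = 260.6339
Value (long) = (F − K)·e^(−rT) = (260.6339 − 287.13) × 0.936459 = -24.8125
Value = -£24.81

-£24.81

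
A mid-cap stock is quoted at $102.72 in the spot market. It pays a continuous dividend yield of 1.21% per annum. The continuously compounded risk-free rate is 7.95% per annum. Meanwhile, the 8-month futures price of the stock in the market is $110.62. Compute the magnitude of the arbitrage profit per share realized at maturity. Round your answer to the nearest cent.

Fair futures: F* = S·e^(carry·T), with carry = (r − q) = 0.0795 − 0.0121 = 0.0674
F* = 102.72 · e^(0.0674 × 8/12) = 102.72 · e^0.044933 = 102.72 × 1.045958 = $107.4408
Market $110.62 > fair $107.4408: forward overpriced → cash-and-carry (buy spot, short the forward).
At maturity, profit = |F_mkt − F*| = |110.62 − 107.4408| = $3.18 per share

$3.18 per share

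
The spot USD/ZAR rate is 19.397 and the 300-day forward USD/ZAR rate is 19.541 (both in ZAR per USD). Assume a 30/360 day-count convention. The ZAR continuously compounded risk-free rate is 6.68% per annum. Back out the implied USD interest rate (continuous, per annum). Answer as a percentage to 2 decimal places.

F = S·e^((r_ZAR − r_USD)T) ⇒ r_USD = r_ZAR − ln(F/S)/T
ln(19.541/19.397) = 0.007396; /(300/360) = 0.008875
r_USD = 0.0668 − 0.008875 = 0.057925
r_USD = 5.79%

5.79%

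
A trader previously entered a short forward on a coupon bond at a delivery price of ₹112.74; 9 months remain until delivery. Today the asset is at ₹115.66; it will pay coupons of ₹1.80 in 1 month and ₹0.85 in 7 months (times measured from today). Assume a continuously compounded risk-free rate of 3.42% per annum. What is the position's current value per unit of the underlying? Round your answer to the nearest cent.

PV(remaining coupons) I = 1.80·e^(−0.0342·1/12) + 0.85·e^(−0.0342·7/12) = 2.6281
Current forward F = (S − I)·e^(rT) = (115.66 − 2.6281)·e^(0.0342·9/12) = 113.0319 × 1.025982 = 115.9687
Value (long) = (F − K)·e^(−rT) = (115.9687 − 112.74) × 0.974676 = 3.1469
Short position value = −(long value) = -₹3.15

-₹3.15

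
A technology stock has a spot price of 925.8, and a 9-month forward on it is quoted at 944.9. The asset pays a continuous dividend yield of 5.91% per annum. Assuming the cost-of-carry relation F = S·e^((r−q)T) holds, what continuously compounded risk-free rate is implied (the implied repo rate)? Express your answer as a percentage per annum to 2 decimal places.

From F = S·e^((r−q)T): (r − q) = ln(F/S)/T
ln(944.9/925.8) = ln(1.020631) = 0.020421
(r − q) = 0.020421 / (9/12) = 0.027228
r = ln(F/S)/T + q = 0.027228 + 0.0591 = 0.086328
r = 8.63%

8.63%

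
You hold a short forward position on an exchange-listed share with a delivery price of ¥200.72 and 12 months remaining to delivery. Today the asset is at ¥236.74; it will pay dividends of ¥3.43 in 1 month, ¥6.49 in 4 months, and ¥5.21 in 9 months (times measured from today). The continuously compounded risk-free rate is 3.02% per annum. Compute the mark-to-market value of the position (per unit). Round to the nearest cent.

-¥27.05

PV(remaining dividends) I = 3.43·e^(−0.0302·1/12) + 6.49·e^(−0.0302·4/12) + 5.21·e^(−0.0302·9/12) = 14.9397
Current forward F = (S − I)·e^(rT) = (236.74 − 14.9397)·e^(0.0302·12/12) = 221.8003 × 1.030661 = 228.6009
Value (long) = (F − K)·e^(−rT) = (228.6009 − 200.72) × 0.970251 = 27.0515
Short position value = −(long value) = -¥27.05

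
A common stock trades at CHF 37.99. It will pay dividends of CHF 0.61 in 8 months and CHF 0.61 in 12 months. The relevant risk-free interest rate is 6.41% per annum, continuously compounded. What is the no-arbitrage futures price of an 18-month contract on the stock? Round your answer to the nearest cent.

CHF 40.55

PV(dividends) I = 0.61·e^(−0.0641·8/12) + 0.61·e^(−0.0641·12/12)
I = 0.5845 + 0.5721 = 1.1566
F = (S − I)·e^(rT) = (37.99 − 1.1566) · e^(0.0641·18/12)
= 36.8334 · e^0.096150 = 36.8334 × 1.100924 = CHF 40.55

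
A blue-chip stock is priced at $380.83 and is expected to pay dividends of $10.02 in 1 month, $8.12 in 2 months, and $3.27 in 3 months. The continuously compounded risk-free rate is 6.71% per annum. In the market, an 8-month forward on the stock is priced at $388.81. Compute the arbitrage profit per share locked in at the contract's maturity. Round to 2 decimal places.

PV(dividends) I = 10.02·e^(−0.0671·1/12) + 8.12·e^(−0.0671·2/12) + 3.27·e^(−0.0671·3/12) = 21.2094
Fair forward F* = (S − I)·e^(rT) = (380.83 − 21.2094)·e^0.044733 = 359.6206 × 1.045749 = 376.0729
Market $388.81 > fair 376.0729: forward overpriced → cash-and-carry (borrow at r, buy the stock and collect the dividends, short the forward).
Profit at T = |F_mkt − F*| = |388.81 − 376.0729| = $12.74 per share

$12.74 per share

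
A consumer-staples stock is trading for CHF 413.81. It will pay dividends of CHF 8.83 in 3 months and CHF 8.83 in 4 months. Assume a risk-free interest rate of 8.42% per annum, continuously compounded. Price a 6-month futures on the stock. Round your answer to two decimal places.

CHF 413.63

PV(dividends) I = 8.83·e^(−0.0842·3/12) + 8.83·e^(−0.0842·4/12)
I = 8.6461 + 8.5856 = 17.2317
F = (S − I)·e^(rT) = (413.81 − 17.2317) · e^(0.0842·6/12)
= 396.5783 · e^0.042100 = 396.5783 × 1.042999 = CHF 413.63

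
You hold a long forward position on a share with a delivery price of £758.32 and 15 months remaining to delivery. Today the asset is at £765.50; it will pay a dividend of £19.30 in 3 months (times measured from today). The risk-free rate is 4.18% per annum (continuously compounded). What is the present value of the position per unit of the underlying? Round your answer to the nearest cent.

£26.69

PV(remaining dividends) I = 19.30·e^(−0.0418·3/12) = 19.0994
Current forward F = (S − I)·e^(rT) = (765.50 − 19.0994)·e^(0.0418·15/12) = 746.4006 × 1.053639 = 786.4368
Value (long) = (F − K)·e^(−rT) = (786.4368 − 758.32) × 0.949092 = 26.6854
Value = £26.69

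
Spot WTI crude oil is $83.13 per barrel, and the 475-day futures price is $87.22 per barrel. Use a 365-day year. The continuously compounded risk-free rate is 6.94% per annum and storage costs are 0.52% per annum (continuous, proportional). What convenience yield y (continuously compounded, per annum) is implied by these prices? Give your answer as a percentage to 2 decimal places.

3.77%

F = S·e^((r+u−y)T) ⇒ (r+u−y) = ln(F/S)/T
ln(87.22/83.13) = 0.048028; /T ⇒ 0.036906
y = r + u − ln(F/S)/T = 0.0694 + 0.0052 − 0.036906 = 0.037694
y = 3.77%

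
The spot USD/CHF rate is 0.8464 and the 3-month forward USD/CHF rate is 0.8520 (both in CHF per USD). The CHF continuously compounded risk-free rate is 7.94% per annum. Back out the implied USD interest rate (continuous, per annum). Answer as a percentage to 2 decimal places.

F = S·e^((r_CHF − r_USD)T) ⇒ r_USD = r_CHF − ln(F/S)/T
ln(0.8520/0.8464) = 0.006594; /(3/12) = 0.026376
r_USD = 0.0794 − 0.026376 = 0.053024
r_USD = 5.30%

5.30%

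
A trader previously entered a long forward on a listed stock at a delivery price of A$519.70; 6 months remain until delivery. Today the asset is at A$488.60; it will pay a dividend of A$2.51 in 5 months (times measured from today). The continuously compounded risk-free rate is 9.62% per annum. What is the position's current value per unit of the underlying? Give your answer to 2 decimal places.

PV(remaining dividends) I = 2.51·e^(−0.0962·5/12) = 2.4114
Current forward F = (S − I)·e^(rT) = (488.60 − 2.4114)·e^(0.0962·6/12) = 486.1886 × 1.049276 = 510.1460
Value (long) = (F − K)·e^(−rT) = (510.1460 − 519.70) × 0.953038 = -9.1053
Value = -A$9.11

-A$9.11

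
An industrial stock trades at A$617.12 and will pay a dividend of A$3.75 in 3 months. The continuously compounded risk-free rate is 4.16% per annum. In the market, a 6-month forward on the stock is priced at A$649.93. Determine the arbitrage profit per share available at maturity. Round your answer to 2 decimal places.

PV(dividends) I = 3.75·e^(−0.0416·3/12) = 3.7112
Fair forward F* = (S − I)·e^(rT) = (617.12 − 3.7112)·e^0.020800 = 613.4088 × 1.021018 = 626.3014
Market A$649.93 > fair 626.3014: forward overpriced → cash-and-carry (borrow at r, buy the stock and collect the dividends, short the forward).
Profit at T = |F_mkt − F*| = |649.93 − 626.3014| = A$23.63 per share

A$23.63 per share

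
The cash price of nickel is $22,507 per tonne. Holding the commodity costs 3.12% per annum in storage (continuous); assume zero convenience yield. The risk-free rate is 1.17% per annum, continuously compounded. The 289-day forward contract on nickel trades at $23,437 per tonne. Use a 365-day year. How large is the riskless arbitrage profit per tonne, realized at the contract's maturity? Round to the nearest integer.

$152 per tonne

Fair forward: F* = S·e^(carry·T), with carry = (r + u) = 0.0117 + 0.0312 = 0.0429
F* = 22507 · e^(0.0429 × 289/365) = 22507 · e^0.033967 = 22507 × 1.034550 = $23284.6169
Market $23437 > fair $23284.6169: forward overpriced → cash-and-carry (buy spot, short the forward).
At maturity, profit = |F_mkt − F*| = |23437 − 23284.6169| = $152 per tonne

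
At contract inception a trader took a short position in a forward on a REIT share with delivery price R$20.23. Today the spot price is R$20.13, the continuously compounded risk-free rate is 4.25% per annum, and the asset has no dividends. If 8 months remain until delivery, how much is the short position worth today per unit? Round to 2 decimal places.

Current fair forward for the remaining 8 months: F = S·e^(r·T), r = 0.0425
F = 20.13 · e^(0.0425 × 8/12) = 20.13 × 1.028739 = 20.7085
Value of long forward = (F − K)·e^(−rT) = (20.7085 − 20.23) · e^(−0.0425·8/12)
= 0.4785 × 0.972064 = 0.47
Short position value = −(long value) = -R$0.47

-R$0.47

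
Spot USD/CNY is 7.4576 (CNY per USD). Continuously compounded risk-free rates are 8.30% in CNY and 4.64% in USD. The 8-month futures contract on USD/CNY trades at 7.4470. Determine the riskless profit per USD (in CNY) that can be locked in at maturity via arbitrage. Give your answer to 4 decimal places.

Fair futures: F* = S·e^(carry·T), with carry = (r_CNY − r_USD) = 0.0830 − 0.0464 = 0.0366
F* = 7.4576 · e^(0.0366 × 8/12) = 7.4576 · e^0.024400 = 7.4576 × 1.024700 = 7.6418
Market 7.4470 < fair 7.6418: forward underpriced → reverse cash-and-carry (short spot, go long the forward).
At maturity, profit = |F_mkt − F*| = |7.4470 − 7.6418| = 0.1948 per USD (in CNY)

0.1948 per USD (in CNY)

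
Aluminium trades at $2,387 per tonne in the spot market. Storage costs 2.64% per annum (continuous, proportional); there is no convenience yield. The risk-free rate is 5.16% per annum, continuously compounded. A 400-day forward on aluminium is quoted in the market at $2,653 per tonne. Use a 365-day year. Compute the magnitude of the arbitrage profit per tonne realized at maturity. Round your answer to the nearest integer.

$53 per tonne

Fair forward: F* = S·e^(carry·T), with carry = (r + u) = 0.0516 + 0.0264 = 0.0780
F* = 2387 · e^(0.0780 × 400/365) = 2387 · e^0.085479 = 2387 × 1.089239 = $2600.0135
Market $2653 > fair $2600.0135: forward overpriced → cash-and-carry (buy spot, short the forward).
At maturity, profit = |F_mkt − F*| = |2653 − 2600.0135| = $53 per tonne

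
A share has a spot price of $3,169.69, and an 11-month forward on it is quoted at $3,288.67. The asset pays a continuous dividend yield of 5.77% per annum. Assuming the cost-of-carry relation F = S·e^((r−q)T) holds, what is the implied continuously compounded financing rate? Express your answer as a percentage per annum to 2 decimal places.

From F = S·e^((r−q)T): (r − q) = ln(F/S)/T
ln(3288.67/3169.69) = ln(1.037537) = 0.036850
(r − q) = 0.036850 / (11/12) = 0.040200
r = ln(F/S)/T + q = 0.040200 + 0.0577 = 0.097900
r = 9.79%

9.79%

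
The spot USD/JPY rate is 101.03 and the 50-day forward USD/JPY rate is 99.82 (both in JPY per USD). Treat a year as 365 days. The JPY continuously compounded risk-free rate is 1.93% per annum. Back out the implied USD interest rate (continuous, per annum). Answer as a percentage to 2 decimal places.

F = S·e^((r_JPY − r_USD)T) ⇒ r_USD = r_JPY − ln(F/S)/T
ln(99.82/101.03) = -0.012049; /(50/365) = -0.087958
r_USD = 0.0193 + 0.087958 = 0.107258
r_USD = 10.73%

10.73%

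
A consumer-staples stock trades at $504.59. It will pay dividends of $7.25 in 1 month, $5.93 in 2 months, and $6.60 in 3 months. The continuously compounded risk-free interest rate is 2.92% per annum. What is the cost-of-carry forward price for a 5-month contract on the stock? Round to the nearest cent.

$490.84

PV(dividends) I = 7.25·e^(−0.0292·1/12) + 5.93·e^(−0.0292·2/12) + 6.60·e^(−0.0292·3/12)
I = 7.2324 + 5.9012 + 6.5520 = 19.6856
F = (S − I)·e^(rT) = (504.59 − 19.6856) · e^(0.0292·5/12)
= 484.9044 · e^0.012167 = 484.9044 × 1.012241 = $490.84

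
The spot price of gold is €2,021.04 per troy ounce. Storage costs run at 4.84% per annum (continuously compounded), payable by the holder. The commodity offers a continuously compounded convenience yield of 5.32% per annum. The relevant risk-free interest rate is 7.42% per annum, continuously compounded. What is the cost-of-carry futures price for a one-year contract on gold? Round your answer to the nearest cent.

€2,166.28 per troy ounce

Net carry = r + u − y = 0.0742 + 0.0484 − 0.0532 = 0.0694
F = S·e^((r+u−y)T) = 2021.04 · e^(0.0694 × 12/12) = 2021.04 · e^0.06940000
= 2021.04 × 1.07186487 = €2,166.28 per troy ounce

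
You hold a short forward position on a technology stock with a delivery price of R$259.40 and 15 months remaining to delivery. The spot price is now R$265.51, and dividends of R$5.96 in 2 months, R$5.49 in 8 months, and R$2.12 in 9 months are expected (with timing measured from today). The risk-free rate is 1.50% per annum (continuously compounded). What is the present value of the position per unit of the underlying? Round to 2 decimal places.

PV(remaining dividends) I = 5.96·e^(−0.0150·2/12) + 5.49·e^(−0.0150·8/12) + 2.12·e^(−0.0150·9/12) = 13.4768
Current forward F = (S − I)·e^(rT) = (265.51 − 13.4768)·e^(0.0150·15/12) = 252.0332 × 1.018927 = 256.8034
Value (long) = (F − K)·e^(−rT) = (256.8034 − 259.40) × 0.981425 = -2.5484
Short position value = −(long value) = R$2.55

R$2.55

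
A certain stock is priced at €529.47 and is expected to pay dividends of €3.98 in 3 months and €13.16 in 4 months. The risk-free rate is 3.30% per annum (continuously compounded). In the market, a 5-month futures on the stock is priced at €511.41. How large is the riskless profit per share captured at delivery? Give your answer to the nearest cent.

€8.19 per share

PV(dividends) I = 3.98·e^(−0.0330·3/12) + 13.16·e^(−0.0330·4/12) = 16.9633
Fair futures F* = (S − I)·e^(rT) = (529.47 − 16.9633)·e^0.013750 = 512.5067 × 1.013845 = 519.6024
Market €511.41 < fair 519.6024: forward underpriced → reverse cash-and-carry (short the stock, invest proceeds at r, pay the dividends, go long the forward).
Profit at T = |F_mkt − F*| = |511.41 − 519.6024| = €8.19 per share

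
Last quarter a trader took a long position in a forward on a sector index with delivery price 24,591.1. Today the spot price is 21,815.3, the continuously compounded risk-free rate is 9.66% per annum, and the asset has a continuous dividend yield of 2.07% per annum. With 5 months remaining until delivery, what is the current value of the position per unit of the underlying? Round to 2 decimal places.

-1993.01

Current fair forward for the remaining 5 months: F = S·e^((r − q)·T), (r − q) = 0.0966 − 0.0207 = 0.0759
F = 21815.3 · e^(0.0759 × 5/12) = 21815.3 × 1.03213038 = 22516.2339
Value of long forward = (F − K)·e^(−rT) = (22516.2339 − 24591.1) · e^(−0.0966·5/12)
= -2074.8661 × 0.96054927 = -1993.01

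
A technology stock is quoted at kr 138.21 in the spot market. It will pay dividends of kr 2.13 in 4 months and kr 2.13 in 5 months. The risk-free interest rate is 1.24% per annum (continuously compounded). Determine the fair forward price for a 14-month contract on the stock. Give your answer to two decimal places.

PV(dividends) I = 2.13·e^(−0.0124·4/12) + 2.13·e^(−0.0124·5/12)
I = 2.1212 + 2.1190 = 4.2402
F = (S − I)·e^(rT) = (138.21 − 4.2402) · e^(0.0124·14/12)
= 133.9698 · e^0.014467 = 133.9698 × 1.014572 = kr 135.92

kr 135.92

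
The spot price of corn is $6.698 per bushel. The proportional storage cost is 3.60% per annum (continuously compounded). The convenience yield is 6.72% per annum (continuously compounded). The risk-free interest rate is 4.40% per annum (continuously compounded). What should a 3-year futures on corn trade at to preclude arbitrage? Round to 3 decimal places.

Net carry = r + u − y = 0.0440 + 0.0360 − 0.0672 = 0.0128
F = S·e^((r+u−y)T) = 6.698 · e^(0.0128 × 3) = 6.698 · e^0.038400
= 6.698 × 1.039147 = $6.960 per bushel

$6.960 per bushel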